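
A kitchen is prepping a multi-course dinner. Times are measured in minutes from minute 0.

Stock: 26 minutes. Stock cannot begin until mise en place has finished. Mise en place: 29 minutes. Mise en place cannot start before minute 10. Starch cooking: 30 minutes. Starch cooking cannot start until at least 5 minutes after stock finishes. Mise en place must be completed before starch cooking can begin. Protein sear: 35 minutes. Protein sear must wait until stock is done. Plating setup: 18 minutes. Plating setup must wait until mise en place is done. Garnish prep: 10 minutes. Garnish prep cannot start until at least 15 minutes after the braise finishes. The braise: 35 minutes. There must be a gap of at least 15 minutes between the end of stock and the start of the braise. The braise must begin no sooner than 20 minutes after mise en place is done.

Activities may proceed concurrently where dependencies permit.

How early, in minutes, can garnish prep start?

Mise en place waits on its own release at minute 10, so it starts at minute 10 and finishes at 10 + 29 = minute 39.
After mise en place (finishes minute 39), stock can start at minute 39 and finishes at minute 65.
The braise needs all of stock (finishes minute 65, plus 15-minute gap → minute 80); mise en place (finishes minute 39, plus 20-minute gap → minute 59). That puts its earliest start at minute 80; it finishes at 80 + 35 = minute 115.
Garnish prep waits on the braise (finishes minute 115, plus 15-minute gap → minute 130), so the earliest it can start is minute 130.

130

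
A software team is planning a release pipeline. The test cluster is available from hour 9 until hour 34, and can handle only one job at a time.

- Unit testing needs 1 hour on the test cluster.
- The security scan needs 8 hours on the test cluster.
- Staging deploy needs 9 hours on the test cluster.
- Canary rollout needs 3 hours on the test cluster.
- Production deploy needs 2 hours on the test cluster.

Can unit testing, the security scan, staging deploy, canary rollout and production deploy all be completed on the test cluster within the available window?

Yes

The test cluster window is 34 − 9 = 25 hours.
Running back to back, the jobs need 1 + 8 + 9 + 3 + 2 = 23 hours on the test cluster.
Since 23 ≤ 25, they fit within the window.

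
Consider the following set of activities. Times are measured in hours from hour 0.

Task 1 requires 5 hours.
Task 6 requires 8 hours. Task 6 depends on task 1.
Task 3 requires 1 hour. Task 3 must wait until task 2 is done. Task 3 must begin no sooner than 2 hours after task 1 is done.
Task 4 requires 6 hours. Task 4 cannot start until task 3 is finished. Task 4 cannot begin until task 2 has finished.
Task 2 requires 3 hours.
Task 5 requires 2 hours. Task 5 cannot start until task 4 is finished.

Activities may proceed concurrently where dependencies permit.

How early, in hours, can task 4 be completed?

Nothing blocks task 2, so it runs from hour 0 to hour 3.
Task 1 can start immediately at hour 0; it finishes at hour 5.
For task 3: task 2 (finishes hour 3); task 1 (finishes hour 5, plus 2-hour gap → hour 7). Taking the maximum gives a start of hour 7, and it finishes at 7 + 1 = hour 8.
Task 4 needs all of task 3 (finishes hour 8); task 2 (finishes hour 3). That puts its earliest start at hour 8; it finishes at 8 + 6 = hour 14.

14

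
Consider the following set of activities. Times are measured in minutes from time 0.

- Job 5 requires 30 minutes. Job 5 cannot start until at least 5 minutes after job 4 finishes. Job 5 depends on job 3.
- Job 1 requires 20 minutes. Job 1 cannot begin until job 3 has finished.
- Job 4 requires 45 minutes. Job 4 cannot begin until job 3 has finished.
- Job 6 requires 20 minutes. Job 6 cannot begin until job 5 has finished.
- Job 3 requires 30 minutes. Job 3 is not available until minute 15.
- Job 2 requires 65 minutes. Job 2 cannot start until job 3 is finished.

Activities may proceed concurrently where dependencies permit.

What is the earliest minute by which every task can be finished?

Job 3 waits on its own release at minute 15, so it starts at minute 15 and finishes at 15 + 30 = minute 45.
Job 4 cannot begin until job 3 (finishes minute 45). It runs from minute 45 to 45 + 45 = minute 90.
Job 5 has to wait for job 4 (finishes minute 90, plus 5-minute gap → minute 95); job 3 (finishes minute 45). The latest of these is minute 95, so job 5 runs minute 95 to 95 + 30 = minute 125.
Job 6 cannot begin until job 5 (finishes minute 125). It runs from minute 125 to 125 + 20 = minute 145.
Job 2 waits on job 3 (finishes minute 45), so it starts at minute 45 and finishes at 45 + 65 = minute 110.
Job 1 waits on job 3 (finishes minute 45), so it starts at minute 45 and finishes at 45 + 20 = minute 65.
All tasks are finished once the last one completes. Finish times: Job 1 at 65, Job 2 at 110, Job 3 at 45, Job 4 at 90, Job 5 at 125, Job 6 at 145. The latest is minute 145.

145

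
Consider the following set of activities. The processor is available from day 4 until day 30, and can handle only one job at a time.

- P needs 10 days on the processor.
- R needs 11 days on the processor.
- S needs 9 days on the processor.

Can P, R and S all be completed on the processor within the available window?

No

The processor window is 30 − 4 = 26 days.
Running back to back, the jobs need 10 + 11 + 9 = 30 days on the processor.
Since 30 > 26, they cannot all fit.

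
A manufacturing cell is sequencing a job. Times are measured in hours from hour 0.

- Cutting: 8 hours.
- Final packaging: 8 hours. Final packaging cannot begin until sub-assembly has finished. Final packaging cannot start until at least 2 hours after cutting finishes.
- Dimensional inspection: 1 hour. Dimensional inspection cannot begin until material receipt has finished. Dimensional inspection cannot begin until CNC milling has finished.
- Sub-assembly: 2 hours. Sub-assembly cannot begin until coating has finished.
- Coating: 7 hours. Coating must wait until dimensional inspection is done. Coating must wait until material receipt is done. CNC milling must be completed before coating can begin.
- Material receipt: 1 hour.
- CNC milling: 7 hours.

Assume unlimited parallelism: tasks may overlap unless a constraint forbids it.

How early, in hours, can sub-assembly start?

15

CNC milling can start immediately at hour 0; it finishes at hour 7.
Material receipt can start immediately at hour 0; it finishes at hour 1.
Dimensional inspection needs all of material receipt (finishes hour 1); CNC milling (finishes hour 7). That puts its earliest start at hour 7; it finishes at 7 + 1 = hour 8.
Coating needs all of dimensional inspection (finishes hour 8); material receipt (finishes hour 1); CNC milling (finishes hour 7). That puts its earliest start at hour 8; it finishes at 8 + 7 = hour 15.
Sub-assembly waits on coating (finishes hour 15), so the earliest it can start is hour 15.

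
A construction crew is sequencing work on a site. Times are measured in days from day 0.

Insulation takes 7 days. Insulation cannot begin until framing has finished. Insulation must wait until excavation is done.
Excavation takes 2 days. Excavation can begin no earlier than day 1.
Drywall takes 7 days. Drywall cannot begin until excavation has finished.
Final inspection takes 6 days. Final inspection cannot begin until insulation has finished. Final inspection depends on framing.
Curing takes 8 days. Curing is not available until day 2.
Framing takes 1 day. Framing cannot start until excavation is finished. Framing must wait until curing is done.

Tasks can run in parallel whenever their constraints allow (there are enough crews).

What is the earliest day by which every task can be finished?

Curing waits on its own release at day 2, so it starts at day 2 and finishes at 2 + 8 = day 10.
Excavation cannot begin until its own release at day 1. It runs from day 1 to 1 + 2 = day 3.
Drywall waits on excavation (finishes day 3), so it starts at day 3 and finishes at 3 + 7 = day 10.
Framing needs all of excavation (finishes day 3); curing (finishes day 10). That puts its earliest start at day 10; it finishes at 10 + 1 = day 11.
Insulation needs all of framing (finishes day 11); excavation (finishes day 3). That puts its earliest start at day 11; it finishes at 11 + 7 = day 18.
Final inspection has to wait for insulation (finishes day 18); framing (finishes day 11). The latest of these is day 18, so final inspection runs day 18 to 18 + 6 = day 24.
All tasks are finished once the last one completes. Finish times: Excavation at 3, Curing at 10, Framing at 11, Insulation at 18, Drywall at 10, Final inspection at 24. The latest is day 24.

24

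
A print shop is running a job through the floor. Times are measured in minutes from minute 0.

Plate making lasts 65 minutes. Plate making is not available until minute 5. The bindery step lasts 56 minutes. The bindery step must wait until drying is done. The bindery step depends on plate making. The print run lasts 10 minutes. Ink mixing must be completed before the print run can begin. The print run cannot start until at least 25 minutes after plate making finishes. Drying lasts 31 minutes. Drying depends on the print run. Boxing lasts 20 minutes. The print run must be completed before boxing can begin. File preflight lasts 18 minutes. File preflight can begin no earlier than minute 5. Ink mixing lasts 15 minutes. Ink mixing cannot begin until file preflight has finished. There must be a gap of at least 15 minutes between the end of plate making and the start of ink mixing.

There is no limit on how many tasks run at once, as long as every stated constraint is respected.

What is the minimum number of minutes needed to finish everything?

197

After its own release at minute 5, plate making can start at minute 5 and finishes at minute 70.
File preflight cannot begin until its own release at minute 5. It runs from minute 5 to 5 + 18 = minute 23.
For ink mixing: file preflight (finishes minute 23); plate making (finishes minute 70, plus 15-minute gap → minute 85). Taking the maximum gives a start of minute 85, and it finishes at 85 + 15 = minute 100.
The print run has to wait for ink mixing (finishes minute 100); plate making (finishes minute 70, plus 25-minute gap → minute 95). The latest of these is minute 100, so the print run runs minute 100 to 100 + 10 = minute 110.
After the print run (finishes minute 110), boxing can start at minute 110 and finishes at minute 130.
Drying cannot begin until the print run (finishes minute 110). It runs from minute 110 to 110 + 31 = minute 141.
The bindery step cannot start until drying (finishes minute 141); plate making (finishes minute 70). The controlling bound is minute 141, so the bindery step finishes at 141 + 56 = minute 197.
All tasks are finished once the last one completes. Finish times: File preflight at 23, Plate making at 70, Ink mixing at 100, The print run at 110, Drying at 141, The bindery step at 197, Boxing at 130. The latest is minute 197.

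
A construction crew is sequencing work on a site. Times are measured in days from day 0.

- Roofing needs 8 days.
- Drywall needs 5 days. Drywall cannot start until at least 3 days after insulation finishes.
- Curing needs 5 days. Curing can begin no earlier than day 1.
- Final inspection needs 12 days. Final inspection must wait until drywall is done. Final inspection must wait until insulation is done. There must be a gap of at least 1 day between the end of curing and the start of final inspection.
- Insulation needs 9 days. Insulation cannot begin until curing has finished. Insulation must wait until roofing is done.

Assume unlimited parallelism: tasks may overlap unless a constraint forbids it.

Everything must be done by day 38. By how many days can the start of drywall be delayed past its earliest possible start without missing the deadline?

1

Roofing has no prerequisites, so it starts at day 0 and finishes at day 8.
Curing cannot begin until its own release at day 1. It runs from day 1 to 1 + 5 = day 6.
Insulation needs all of curing (finishes day 6); roofing (finishes day 8). That puts its earliest start at day 8; it finishes at 8 + 9 = day 17.
Drywall cannot begin until insulation (finishes day 17, plus 3-day gap → day 20). It runs from day 20 to 20 + 5 = day 25.

Working backward from the deadline:
To finish by day 38, final inspection (duration 12) must start no later than day 26.
Drywall feeds into final inspection (must start by day 26); so drywall must finish by day 26 and therefore start by day 21.
So drywall can start as early as day 20 and as late as day 21, giving 21 − 20 = 1 day of slack.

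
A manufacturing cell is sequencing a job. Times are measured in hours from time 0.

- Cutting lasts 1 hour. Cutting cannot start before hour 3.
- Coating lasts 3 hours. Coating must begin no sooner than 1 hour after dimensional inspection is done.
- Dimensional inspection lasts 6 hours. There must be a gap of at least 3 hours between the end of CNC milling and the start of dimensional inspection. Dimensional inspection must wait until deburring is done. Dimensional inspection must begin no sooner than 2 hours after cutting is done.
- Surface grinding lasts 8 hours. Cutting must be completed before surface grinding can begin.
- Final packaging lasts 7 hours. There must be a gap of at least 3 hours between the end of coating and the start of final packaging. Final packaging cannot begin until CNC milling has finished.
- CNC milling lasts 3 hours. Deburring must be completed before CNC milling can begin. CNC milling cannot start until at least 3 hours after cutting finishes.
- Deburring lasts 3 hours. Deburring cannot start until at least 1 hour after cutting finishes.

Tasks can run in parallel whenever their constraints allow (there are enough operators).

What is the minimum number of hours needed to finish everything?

34

After its own release at hour 3, cutting can start at hour 3 and finishes at hour 4.
Surface grinding waits on cutting (finishes hour 4), so it starts at hour 4 and finishes at 4 + 8 = hour 12.
After cutting (finishes hour 4, plus 1-hour gap → hour 5), deburring can start at hour 5 and finishes at hour 8.
For CNC milling: deburring (finishes hour 8); cutting (finishes hour 4, plus 3-hour gap → hour 7). Taking the maximum gives a start of hour 8, and it finishes at 8 + 3 = hour 11.
Dimensional inspection has to wait for CNC milling (finishes hour 11, plus 3-hour gap → hour 14); deburring (finishes hour 8); cutting (finishes hour 4, plus 2-hour gap → hour 6). The latest of these is hour 14, so dimensional inspection runs hour 14 to 14 + 6 = hour 20.
Coating waits on dimensional inspection (finishes hour 20, plus 1-hour gap → hour 21), so it starts at hour 21 and finishes at 21 + 3 = hour 24.
Final packaging has to wait for coating (finishes hour 24, plus 3-hour gap → hour 27); CNC milling (finishes hour 11). The latest of these is hour 27, so final packaging runs hour 27 to 27 + 7 = hour 34.
All tasks are finished once the last one completes. Finish times: Cutting at 4, Deburring at 8, CNC milling at 11, Surface grinding at 12, Dimensional inspection at 20, Coating at 24, Final packaging at 34. The latest is hour 34.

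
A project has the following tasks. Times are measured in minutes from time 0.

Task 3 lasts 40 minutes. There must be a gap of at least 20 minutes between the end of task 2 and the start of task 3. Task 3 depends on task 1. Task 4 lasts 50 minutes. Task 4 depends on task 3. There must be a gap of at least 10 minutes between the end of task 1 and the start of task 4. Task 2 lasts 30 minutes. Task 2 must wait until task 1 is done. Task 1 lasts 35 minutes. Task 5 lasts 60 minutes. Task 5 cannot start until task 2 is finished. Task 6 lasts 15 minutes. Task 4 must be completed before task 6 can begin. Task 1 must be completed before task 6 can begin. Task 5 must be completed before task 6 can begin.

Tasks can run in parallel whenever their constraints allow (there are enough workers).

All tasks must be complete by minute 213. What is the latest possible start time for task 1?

23

Task 6 has no dependents, so it just needs to finish by minute 213. Starting by 213 − 15 = minute 198 achieves that.
Task 4 must finish before task 6 (must start by minute 198). With a 50-minute duration, task 4 must start by 198 − 50 = minute 148.
Task 3 must finish before task 4 (must start by minute 148). With a 40-minute duration, task 3 must start by 148 − 40 = minute 108.
Task 5 must finish before task 6 (must start by minute 198). With a 60-minute duration, task 5 must start by 198 − 60 = minute 138.
Task 2 must finish in time for task 3 (must start by minute 108, minus 20-minute gap → minute 88); task 5 (must start by minute 138). The tightest is minute 88, so task 2 must start by 88 − 30 = minute 58.
Task 1 has several dependents: task 2 (must start by minute 58); task 3 (must start by minute 108); task 4 (must start by minute 148, minus 10-minute gap → minute 138); task 6 (must start by minute 198). The earliest of those limits is minute 58, so task 1 must start by 58 − 35 = minute 23.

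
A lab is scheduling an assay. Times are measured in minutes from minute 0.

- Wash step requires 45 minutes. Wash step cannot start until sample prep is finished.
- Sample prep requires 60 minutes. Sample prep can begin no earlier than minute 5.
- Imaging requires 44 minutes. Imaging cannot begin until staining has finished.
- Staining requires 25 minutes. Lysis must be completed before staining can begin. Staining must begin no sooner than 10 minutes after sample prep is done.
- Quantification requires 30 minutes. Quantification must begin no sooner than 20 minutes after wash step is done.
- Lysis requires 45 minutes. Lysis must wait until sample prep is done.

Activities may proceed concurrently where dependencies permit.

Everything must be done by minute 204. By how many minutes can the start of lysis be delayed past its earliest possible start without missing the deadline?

Sample prep waits on its own release at minute 5, so it starts at minute 5 and finishes at 5 + 60 = minute 65.
Lysis waits on sample prep (finishes minute 65), so it starts at minute 65 and finishes at 65 + 45 = minute 110.

Working backward from the deadline:
Nothing follows imaging; the deadline of minute 204 is its only limit. It must start by 204 − 44 = minute 160.
Staining must finish before imaging (must start by minute 160). With a 25-minute duration, staining must start by 160 − 25 = minute 135.
Lysis has to be done before staining (must start by minute 135). That means finishing by minute 135, i.e. starting by 135 − 45 = minute 90.
So lysis can start as early as minute 65 and as late as minute 90, giving 90 − 65 = 25 minutes of slack.

25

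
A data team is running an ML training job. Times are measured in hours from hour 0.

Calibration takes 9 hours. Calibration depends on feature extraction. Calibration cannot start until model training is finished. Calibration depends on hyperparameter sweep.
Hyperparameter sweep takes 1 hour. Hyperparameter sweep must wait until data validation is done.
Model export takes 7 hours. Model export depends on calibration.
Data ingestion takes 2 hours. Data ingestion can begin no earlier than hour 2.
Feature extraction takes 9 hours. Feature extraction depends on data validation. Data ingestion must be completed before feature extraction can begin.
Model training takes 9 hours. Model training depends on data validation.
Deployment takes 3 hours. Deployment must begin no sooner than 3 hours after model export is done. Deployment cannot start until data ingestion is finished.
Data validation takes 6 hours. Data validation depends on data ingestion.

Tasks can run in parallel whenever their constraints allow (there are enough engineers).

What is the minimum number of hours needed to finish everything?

41

After its own release at hour 2, data ingestion can start at hour 2 and finishes at hour 4.
After data ingestion (finishes hour 4), data validation can start at hour 4 and finishes at hour 10.
Model training waits on data validation (finishes hour 10), so it starts at hour 10 and finishes at 10 + 9 = hour 19.
Hyperparameter sweep waits on data validation (finishes hour 10), so it starts at hour 10 and finishes at 10 + 1 = hour 11.
Feature extraction needs all of data validation (finishes hour 10); data ingestion (finishes hour 4). That puts its earliest start at hour 10; it finishes at 10 + 9 = hour 19.
For calibration: feature extraction (finishes hour 19); model training (finishes hour 19); hyperparameter sweep (finishes hour 11). Taking the maximum gives a start of hour 19, and it finishes at 19 + 9 = hour 28.
After calibration (finishes hour 28), model export can start at hour 28 and finishes at hour 35.
For deployment: model export (finishes hour 35, plus 3-hour gap → hour 38); data ingestion (finishes hour 4). Taking the maximum gives a start of hour 38, and it finishes at 38 + 3 = hour 41.
All tasks are finished once the last one completes. Finish times: Data ingestion at 4, Data validation at 10, Feature extraction at 19, Hyperparameter sweep at 11, Model training at 19, Calibration at 28, Model export at 35, Deployment at 41. The latest is hour 41.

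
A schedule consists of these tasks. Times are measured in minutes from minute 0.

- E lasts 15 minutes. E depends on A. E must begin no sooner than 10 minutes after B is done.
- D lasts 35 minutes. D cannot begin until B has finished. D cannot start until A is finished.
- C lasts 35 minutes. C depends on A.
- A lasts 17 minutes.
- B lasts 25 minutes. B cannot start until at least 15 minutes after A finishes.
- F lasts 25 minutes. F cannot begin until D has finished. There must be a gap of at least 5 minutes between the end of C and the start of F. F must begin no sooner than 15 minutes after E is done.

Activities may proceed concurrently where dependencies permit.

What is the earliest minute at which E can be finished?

82

A can start immediately at minute 0; it finishes at minute 17.
B waits on A (finishes minute 17, plus 15-minute gap → minute 32), so it starts at minute 32 and finishes at 32 + 25 = minute 57.
For E: A (finishes minute 17); B (finishes minute 57, plus 10-minute gap → minute 67). Taking the maximum gives a start of minute 67, and it finishes at 67 + 15 = minute 82.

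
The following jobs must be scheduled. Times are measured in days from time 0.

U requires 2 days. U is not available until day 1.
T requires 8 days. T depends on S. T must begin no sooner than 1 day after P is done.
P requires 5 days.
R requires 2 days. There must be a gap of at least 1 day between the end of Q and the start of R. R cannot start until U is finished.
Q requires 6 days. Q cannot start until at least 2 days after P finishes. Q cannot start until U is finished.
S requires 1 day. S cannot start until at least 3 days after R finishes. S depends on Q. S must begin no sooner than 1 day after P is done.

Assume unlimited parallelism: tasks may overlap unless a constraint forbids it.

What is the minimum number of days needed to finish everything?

28

U waits on its own release at day 1, so it starts at day 1 and finishes at 1 + 2 = day 3.
P can start immediately at day 0; it finishes at day 5.
Q cannot start until P (finishes day 5, plus 2-day gap → day 7); U (finishes day 3). The controlling bound is day 7, so Q finishes at 7 + 6 = day 13.
R has to wait for Q (finishes day 13, plus 1-day gap → day 14); U (finishes day 3). The latest of these is day 14, so R runs day 14 to 14 + 2 = day 16.
S needs all of R (finishes day 16, plus 3-day gap → day 19); Q (finishes day 13); P (finishes day 5, plus 1-day gap → day 6). That puts its earliest start at day 19; it finishes at 19 + 1 = day 20.
T cannot start until S (finishes day 20); P (finishes day 5, plus 1-day gap → day 6). The controlling bound is day 20, so T finishes at 20 + 8 = day 28.
All tasks are finished once the last one completes. Finish times: P at 5, Q at 13, R at 16, S at 20, T at 28, U at 3. The latest is day 28.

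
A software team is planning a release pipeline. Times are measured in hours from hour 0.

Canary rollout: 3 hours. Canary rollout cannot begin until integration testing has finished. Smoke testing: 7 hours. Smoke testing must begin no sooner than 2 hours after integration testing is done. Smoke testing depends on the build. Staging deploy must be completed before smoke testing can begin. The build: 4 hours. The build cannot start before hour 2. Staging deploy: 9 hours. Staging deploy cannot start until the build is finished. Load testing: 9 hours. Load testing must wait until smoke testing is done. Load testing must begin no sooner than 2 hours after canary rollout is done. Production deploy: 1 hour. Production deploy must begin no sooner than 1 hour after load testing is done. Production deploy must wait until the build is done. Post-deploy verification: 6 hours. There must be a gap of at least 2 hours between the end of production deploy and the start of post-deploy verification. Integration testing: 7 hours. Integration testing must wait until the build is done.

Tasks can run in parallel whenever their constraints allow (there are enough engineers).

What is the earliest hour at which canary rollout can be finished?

16

The build waits on its own release at hour 2, so it starts at hour 2 and finishes at 2 + 4 = hour 6.
After the build (finishes hour 6), integration testing can start at hour 6 and finishes at hour 13.
Canary rollout cannot begin until integration testing (finishes hour 13). It runs from hour 13 to 13 + 3 = hour 16.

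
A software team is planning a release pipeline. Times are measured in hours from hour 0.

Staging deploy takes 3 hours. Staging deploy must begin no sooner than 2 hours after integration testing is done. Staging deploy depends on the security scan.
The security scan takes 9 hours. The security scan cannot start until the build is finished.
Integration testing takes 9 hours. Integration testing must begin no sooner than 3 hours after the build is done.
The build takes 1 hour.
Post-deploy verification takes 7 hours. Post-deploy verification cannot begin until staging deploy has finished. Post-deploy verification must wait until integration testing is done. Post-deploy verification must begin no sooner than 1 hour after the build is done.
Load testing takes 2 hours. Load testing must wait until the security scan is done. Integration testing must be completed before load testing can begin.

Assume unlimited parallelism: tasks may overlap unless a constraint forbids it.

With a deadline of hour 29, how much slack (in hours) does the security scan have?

9

The build can start immediately at hour 0; it finishes at hour 1.
After the build (finishes hour 1), the security scan can start at hour 1 and finishes at hour 10.

Working backward from the deadline:
Nothing follows post-deploy verification; the deadline of hour 29 is its only limit. It must start by 29 − 7 = hour 22.
Staging deploy must finish before post-deploy verification (must start by hour 22). With a 3-hour duration, staging deploy must start by 22 − 3 = hour 19.
Load testing must finish by hour 29; it takes 2 hours, so it must start by 29 − 2 = hour 27.
The security scan has several dependents: staging deploy (must start by hour 19); load testing (must start by hour 27). The earliest of those limits is hour 19, so the security scan must start by 19 − 9 = hour 10.
So the security scan can start as early as hour 1 and as late as hour 10, giving 10 − 1 = 9 hours of slack.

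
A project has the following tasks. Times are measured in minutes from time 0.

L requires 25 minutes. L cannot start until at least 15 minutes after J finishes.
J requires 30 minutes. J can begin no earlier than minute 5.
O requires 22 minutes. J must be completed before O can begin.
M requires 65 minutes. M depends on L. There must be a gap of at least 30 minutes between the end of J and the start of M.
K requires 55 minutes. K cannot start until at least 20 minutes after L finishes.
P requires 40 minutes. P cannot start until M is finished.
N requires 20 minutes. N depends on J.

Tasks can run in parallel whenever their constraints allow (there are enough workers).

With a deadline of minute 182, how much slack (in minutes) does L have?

2

After its own release at minute 5, J can start at minute 5 and finishes at minute 35.
L waits on J (finishes minute 35, plus 15-minute gap → minute 50), so it starts at minute 50 and finishes at 50 + 25 = minute 75.

Working backward from the deadline:
Nothing follows K; the deadline of minute 182 is its only limit. It must start by 182 − 55 = minute 127.
Nothing follows P; the deadline of minute 182 is its only limit. It must start by 182 − 40 = minute 142.
M has to be done before P (must start by minute 142). That means finishing by minute 142, i.e. starting by 142 − 65 = minute 77.
L has several dependents: K (must start by minute 127, minus 20-minute gap → minute 107); M (must start by minute 77). The earliest of those limits is minute 77, so L must start by 77 − 25 = minute 52.
So L can start as early as minute 50 and as late as minute 52, giving 52 − 50 = 2 minutes of slack.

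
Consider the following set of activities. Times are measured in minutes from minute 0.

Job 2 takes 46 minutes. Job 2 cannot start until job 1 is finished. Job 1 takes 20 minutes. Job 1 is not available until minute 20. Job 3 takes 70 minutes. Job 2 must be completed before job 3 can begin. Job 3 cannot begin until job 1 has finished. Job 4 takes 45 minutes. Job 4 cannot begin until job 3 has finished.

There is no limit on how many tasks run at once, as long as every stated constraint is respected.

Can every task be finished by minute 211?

Yes

After its own release at minute 20, job 1 can start at minute 20 and finishes at minute 40.
Job 2 cannot begin until job 1 (finishes minute 40). It runs from minute 40 to 40 + 46 = minute 86.
Job 3 needs all of job 2 (finishes minute 86); job 1 (finishes minute 40). That puts its earliest start at minute 86; it finishes at 86 + 70 = minute 156.
Job 4 waits on job 3 (finishes minute 156), so it starts at minute 156 and finishes at 156 + 45 = minute 201.
Every task is finished by minute 201, which is no later than the deadline of 211, so the schedule is feasible.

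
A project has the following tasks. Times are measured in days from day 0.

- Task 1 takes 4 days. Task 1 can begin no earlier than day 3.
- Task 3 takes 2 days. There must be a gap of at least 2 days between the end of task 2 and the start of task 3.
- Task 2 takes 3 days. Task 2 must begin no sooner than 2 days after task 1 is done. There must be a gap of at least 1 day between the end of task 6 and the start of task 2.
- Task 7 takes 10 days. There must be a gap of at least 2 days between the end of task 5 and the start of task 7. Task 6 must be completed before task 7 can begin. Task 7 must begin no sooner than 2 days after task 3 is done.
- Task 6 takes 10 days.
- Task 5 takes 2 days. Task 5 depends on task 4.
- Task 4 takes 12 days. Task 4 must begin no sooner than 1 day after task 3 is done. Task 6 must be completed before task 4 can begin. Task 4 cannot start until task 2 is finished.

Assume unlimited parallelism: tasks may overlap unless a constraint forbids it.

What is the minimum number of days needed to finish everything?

Nothing blocks task 6, so it runs from day 0 to day 10.
Task 1 waits on its own release at day 3, so it starts at day 3 and finishes at 3 + 4 = day 7.
For task 2: task 1 (finishes day 7, plus 2-day gap → day 9); task 6 (finishes day 10, plus 1-day gap → day 11). Taking the maximum gives a start of day 11, and it finishes at 11 + 3 = day 14.
Task 3 cannot begin until task 2 (finishes day 14, plus 2-day gap → day 16). It runs from day 16 to 16 + 2 = day 18.
Task 4 cannot start until task 3 (finishes day 18, plus 1-day gap → day 19); task 6 (finishes day 10); task 2 (finishes day 14). The controlling bound is day 19, so task 4 finishes at 19 + 12 = day 31.
Task 5 cannot begin until task 4 (finishes day 31). It runs from day 31 to 31 + 2 = day 33.
Task 7 has to wait for task 5 (finishes day 33, plus 2-day gap → day 35); task 6 (finishes day 10); task 3 (finishes day 18, plus 2-day gap → day 20). The latest of these is day 35, so task 7 runs day 35 to 35 + 10 = day 45.
All tasks are finished once the last one completes. Finish times: Task 1 at 7, Task 2 at 14, Task 3 at 18, Task 4 at 31, Task 5 at 33, Task 6 at 10, Task 7 at 45. The latest is day 45.

45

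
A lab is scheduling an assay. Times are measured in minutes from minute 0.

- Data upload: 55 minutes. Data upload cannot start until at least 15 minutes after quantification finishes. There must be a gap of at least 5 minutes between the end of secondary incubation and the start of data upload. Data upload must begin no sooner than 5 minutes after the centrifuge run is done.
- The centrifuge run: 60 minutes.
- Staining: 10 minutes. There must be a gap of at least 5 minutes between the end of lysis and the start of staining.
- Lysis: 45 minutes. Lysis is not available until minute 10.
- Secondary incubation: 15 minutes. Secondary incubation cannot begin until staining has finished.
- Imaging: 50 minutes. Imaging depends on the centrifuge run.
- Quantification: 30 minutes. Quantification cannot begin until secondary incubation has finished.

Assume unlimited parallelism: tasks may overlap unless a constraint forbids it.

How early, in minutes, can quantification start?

Lysis cannot begin until its own release at minute 10. It runs from minute 10 to 10 + 45 = minute 55.
Staining cannot begin until lysis (finishes minute 55, plus 5-minute gap → minute 60). It runs from minute 60 to 60 + 10 = minute 70.
Secondary incubation waits on staining (finishes minute 70), so it starts at minute 70 and finishes at 70 + 15 = minute 85.
Quantification waits on secondary incubation (finishes minute 85), so the earliest it can start is minute 85.

85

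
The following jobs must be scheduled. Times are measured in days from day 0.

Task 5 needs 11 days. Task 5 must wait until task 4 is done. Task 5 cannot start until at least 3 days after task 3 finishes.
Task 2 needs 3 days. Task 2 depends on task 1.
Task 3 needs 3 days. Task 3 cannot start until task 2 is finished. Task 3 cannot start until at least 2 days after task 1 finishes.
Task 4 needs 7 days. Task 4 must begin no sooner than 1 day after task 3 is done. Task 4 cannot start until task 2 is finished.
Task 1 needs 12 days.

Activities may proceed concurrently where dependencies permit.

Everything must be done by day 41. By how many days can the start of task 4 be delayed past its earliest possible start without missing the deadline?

4

Task 1 has no prerequisites, so it starts at day 0 and finishes at day 12.
Task 2 waits on task 1 (finishes day 12), so it starts at day 12 and finishes at 12 + 3 = day 15.
Task 3 cannot start until task 2 (finishes day 15); task 1 (finishes day 12, plus 2-day gap → day 14). The controlling bound is day 15, so task 3 finishes at 15 + 3 = day 18.
Task 4 has to wait for task 3 (finishes day 18, plus 1-day gap → day 19); task 2 (finishes day 15). The latest of these is day 19, so task 4 runs day 19 to 19 + 7 = day 26.

Working backward from the deadline:
Nothing follows task 5; the deadline of day 41 is its only limit. It must start by 41 − 11 = day 30.
Task 4 has to be done before task 5 (must start by day 30). That means finishing by day 30, i.e. starting by 30 − 7 = day 23.
So task 4 can start as early as day 19 and as late as day 23, giving 23 − 19 = 4 days of slack.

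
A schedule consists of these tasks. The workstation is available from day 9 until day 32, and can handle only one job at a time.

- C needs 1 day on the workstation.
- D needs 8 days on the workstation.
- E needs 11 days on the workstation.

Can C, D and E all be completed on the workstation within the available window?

Yes

The workstation window is 32 − 9 = 23 days.
Running back to back, the jobs need 1 + 8 + 11 = 20 days on the workstation.
Since 20 ≤ 23, they fit within the window.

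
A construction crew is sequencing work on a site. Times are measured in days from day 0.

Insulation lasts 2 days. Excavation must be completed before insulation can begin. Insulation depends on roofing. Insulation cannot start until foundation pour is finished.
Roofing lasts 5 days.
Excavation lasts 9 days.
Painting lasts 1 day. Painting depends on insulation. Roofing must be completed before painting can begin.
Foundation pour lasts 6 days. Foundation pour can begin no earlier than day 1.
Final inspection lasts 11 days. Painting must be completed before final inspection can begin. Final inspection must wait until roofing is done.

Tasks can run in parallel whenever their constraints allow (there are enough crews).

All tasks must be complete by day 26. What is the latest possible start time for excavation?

Final inspection must finish by day 26; it takes 11 days, so it must start by 26 − 11 = day 15.
Painting has to be done before final inspection (must start by day 15). That means finishing by day 15, i.e. starting by 15 − 1 = day 14.
Since painting (must start by day 14) depends on it, insulation must finish by day 14. Backing off its 2-day duration gives a latest start of day 12.
Excavation must finish before insulation (must start by day 12). With a 9-day duration, excavation must start by 12 − 9 = day 3.

3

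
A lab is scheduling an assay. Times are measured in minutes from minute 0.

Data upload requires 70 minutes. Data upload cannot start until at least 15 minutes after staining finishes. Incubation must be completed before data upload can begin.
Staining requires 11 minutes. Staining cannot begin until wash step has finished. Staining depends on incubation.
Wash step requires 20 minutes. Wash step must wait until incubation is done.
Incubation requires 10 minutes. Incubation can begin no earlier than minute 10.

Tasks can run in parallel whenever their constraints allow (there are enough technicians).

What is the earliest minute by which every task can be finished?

Incubation waits on its own release at minute 10, so it starts at minute 10 and finishes at 10 + 10 = minute 20.
Wash step cannot begin until incubation (finishes minute 20). It runs from minute 20 to 20 + 20 = minute 40.
Staining has to wait for wash step (finishes minute 40); incubation (finishes minute 20). The latest of these is minute 40, so staining runs minute 40 to 40 + 11 = minute 51.
For data upload: staining (finishes minute 51, plus 15-minute gap → minute 66); incubation (finishes minute 20). Taking the maximum gives a start of minute 66, and it finishes at 66 + 70 = minute 136.
All tasks are finished once the last one completes. Finish times: Incubation at 20, Wash step at 40, Staining at 51, Data upload at 136. The latest is minute 136.

136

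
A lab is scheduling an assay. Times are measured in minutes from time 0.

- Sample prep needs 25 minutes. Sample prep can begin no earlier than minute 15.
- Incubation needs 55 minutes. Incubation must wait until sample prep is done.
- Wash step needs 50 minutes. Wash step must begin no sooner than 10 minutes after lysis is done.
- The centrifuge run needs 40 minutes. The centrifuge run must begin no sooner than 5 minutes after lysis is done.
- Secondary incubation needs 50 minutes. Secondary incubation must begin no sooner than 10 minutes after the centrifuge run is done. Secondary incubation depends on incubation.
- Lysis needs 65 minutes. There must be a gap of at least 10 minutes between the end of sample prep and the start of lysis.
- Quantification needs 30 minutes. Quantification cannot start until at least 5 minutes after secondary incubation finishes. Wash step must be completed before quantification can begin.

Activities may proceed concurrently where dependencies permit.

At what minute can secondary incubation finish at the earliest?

220

Sample prep waits on its own release at minute 15, so it starts at minute 15 and finishes at 15 + 25 = minute 40.
Incubation cannot begin until sample prep (finishes minute 40). It runs from minute 40 to 40 + 55 = minute 95.
After sample prep (finishes minute 40, plus 10-minute gap → minute 50), lysis can start at minute 50 and finishes at minute 115.
After lysis (finishes minute 115, plus 5-minute gap → minute 120), the centrifuge run can start at minute 120 and finishes at minute 160.
For secondary incubation: the centrifuge run (finishes minute 160, plus 10-minute gap → minute 170); incubation (finishes minute 95). Taking the maximum gives a start of minute 170, and it finishes at 170 + 50 = minute 220.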